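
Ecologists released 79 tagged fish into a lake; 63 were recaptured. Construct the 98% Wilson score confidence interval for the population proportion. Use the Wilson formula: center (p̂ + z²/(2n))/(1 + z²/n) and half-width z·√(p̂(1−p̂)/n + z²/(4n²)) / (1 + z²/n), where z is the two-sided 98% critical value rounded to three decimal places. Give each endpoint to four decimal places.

Here p̂ = 63/79 = 0.79747 and z = 2.326 (z² = 5.410276).
Denominator 1 + z²/n = 1 + 5.410276/79 = 1.068485.
Adjusted center: (0.79747 + z²/(2n))/1.068485 = 0.77840.
Radicand: p̂(1−p̂)/n + z²/(4n²) = 0.002044463 + 0.000216723 = 0.002261186.
Half-width = 2.326·√0.002261186/1.068485 = 0.10352.
CI: 0.77840 ± 0.10352 = (0.6749, 0.8819).

(0.6749, 0.8819)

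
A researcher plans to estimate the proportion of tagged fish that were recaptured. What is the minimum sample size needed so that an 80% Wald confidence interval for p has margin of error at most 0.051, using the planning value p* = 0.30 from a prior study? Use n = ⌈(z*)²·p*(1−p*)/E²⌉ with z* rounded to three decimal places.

n = 133

z* = 1.282 at the 80% level.
p*(1−p*) = 0.30·0.70 = 0.2100.
(z*)²·p*(1−p*)/E² = 1.643524·0.2100/0.002601 = 132.695.
Rounding up, n = 133.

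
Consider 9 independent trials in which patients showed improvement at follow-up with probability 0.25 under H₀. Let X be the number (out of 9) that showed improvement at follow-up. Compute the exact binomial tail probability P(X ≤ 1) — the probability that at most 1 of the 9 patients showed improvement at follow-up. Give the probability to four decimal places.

P = 0.3003

X is binomial with n = 9 and p = 0.25.
P(X ≤ 1) = C(9,0)·0.25^0·0.75^9 + C(9,1)·0.25^1·0.75^8.
= 0.075085 + 0.225254 = 0.3003.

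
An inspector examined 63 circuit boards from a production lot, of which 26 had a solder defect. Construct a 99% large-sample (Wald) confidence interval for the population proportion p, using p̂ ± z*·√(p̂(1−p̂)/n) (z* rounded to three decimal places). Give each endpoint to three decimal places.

(0.253, 0.572)

p̂ = 26/63 = 0.41270.
SE(p̂) = √(0.41270·0.58730/63) = 0.062026.
For 99% confidence, z* = 2.576.
Margin of error: 2.576 × 0.062026 = 0.15978.
Interval: 0.41270 ± 0.15978 → (0.253, 0.572).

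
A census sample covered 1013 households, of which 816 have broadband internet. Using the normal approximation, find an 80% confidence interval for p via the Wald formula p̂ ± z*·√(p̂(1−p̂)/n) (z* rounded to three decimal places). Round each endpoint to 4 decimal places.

(0.7896, 0.8215)

Sample proportion p̂ = 816/1013 = 0.80553.
Standard error of p̂: √(0.156653/1013) = √0.000154642 = 0.012436.
The 80% critical value is z* = 1.282.
Margin = 1.282·0.012436 = 0.01594.
So the interval runs from 0.7896 to 0.8215.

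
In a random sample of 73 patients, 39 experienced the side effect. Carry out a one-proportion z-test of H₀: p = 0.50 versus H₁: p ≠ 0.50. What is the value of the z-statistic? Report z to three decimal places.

With x = 39 successes in n = 73, p̂ = 0.53425.
Null standard error: √(0.50·0.50/73) = √0.003424658 = 0.058521.
Test statistic: z = 0.03425/0.058521 = 0.585.

z = 0.585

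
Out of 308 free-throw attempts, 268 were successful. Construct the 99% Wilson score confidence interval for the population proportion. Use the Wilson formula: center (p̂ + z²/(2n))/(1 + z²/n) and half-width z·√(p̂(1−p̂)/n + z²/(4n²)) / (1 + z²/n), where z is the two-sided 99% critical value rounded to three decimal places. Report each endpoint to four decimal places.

(0.8129, 0.9118)

p̂ = 268/308 = 0.87013; z = 2.576, so z² = 6.635776.
1 + z²/n = 1.021545.
Adjusted center: (0.87013 + z²/(2n))/1.021545 = 0.86232.
Radicand: p̂(1−p̂)/n + z²/(4n²) = 0.000366896 + 0.000017488 = 0.000384384.
Half-width = 2.576·√0.000384384/1.021545 = 0.04944.
So the interval runs from 0.8129 to 0.9118.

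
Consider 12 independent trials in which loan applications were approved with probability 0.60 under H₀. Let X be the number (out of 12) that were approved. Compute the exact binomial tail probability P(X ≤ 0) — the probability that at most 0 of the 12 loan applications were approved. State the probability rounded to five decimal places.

P = 0.00002

X is binomial with n = 12 and p = 0.60.
P(X ≤ 0) = C(12,0)·0.60^0·0.40^12.
= 0.000017 = 0.00002.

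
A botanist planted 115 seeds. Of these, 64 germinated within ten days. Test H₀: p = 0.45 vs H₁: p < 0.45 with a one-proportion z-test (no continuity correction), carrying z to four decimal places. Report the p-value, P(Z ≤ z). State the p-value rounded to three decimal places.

p-value = 0.989

Sample proportion p̂ = 64/115 = 0.55652.
Null standard error: √(0.45·0.55/115) = √0.002152174 = 0.046392.
Test statistic (full precision, shown to 4 dp): z = (64/115 − 0.45)/SE₀ ≈ 2.2961.
From the standard normal, P(Z ≤ z) = 0.989.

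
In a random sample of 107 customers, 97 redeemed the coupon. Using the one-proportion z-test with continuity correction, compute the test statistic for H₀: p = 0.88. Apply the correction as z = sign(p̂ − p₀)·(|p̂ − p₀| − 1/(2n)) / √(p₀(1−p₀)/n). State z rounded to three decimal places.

The sample proportion is 97/107 = 0.90654. p̂ − p₀ = 0.026542.
1/(2n) = 0.004673.
Corrected numerator: |0.026542| − 0.004673 = 0.021869.
SE₀ = √(0.88·0.12/107) = 0.031415.
z = +0.021869/0.031415 = 0.696.

z = 0.696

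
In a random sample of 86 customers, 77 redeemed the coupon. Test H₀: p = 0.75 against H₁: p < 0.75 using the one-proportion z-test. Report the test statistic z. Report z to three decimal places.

With x = 77 successes in n = 86, p̂ = 0.89535.
Under H₀, SE = √(p₀(1−p₀)/n) = √(0.75·0.25/86) = √0.002180233 = 0.046693.
Test statistic: z = 0.14535/0.046693 = 3.113.

z = 3.113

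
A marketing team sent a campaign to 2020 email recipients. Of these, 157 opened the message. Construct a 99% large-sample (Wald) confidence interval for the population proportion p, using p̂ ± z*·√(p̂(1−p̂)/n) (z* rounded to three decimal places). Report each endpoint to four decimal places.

(0.0624, 0.0931)

With x = 157 successes in n = 2020, p̂ = 0.07772.
Standard error of p̂: √(0.071682/2020) = √0.000035486 = 0.005957.
For 99% confidence, z* = 2.576.
Margin = 2.576·0.005957 = 0.01535.
CI: 0.07772 ± 0.01535 = (0.0624, 0.0931).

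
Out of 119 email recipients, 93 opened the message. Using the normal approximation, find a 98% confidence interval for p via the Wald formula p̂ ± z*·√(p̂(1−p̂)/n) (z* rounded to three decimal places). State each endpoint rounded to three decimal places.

(0.693, 0.870)

The sample proportion is 93/119 = 0.78151.
SE = √(p̂(1−p̂)/n) = √(0.170751/119) = 0.037880.
For 98% confidence, z* = 2.326.
Margin = 2.326·0.037880 = 0.08811.
Interval: 0.78151 ± 0.08811 → (0.693, 0.870).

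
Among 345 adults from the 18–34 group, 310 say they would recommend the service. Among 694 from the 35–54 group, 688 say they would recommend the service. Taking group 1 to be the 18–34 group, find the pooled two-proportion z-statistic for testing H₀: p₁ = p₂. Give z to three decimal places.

z = -7.236

p̂₁ = 310/345 = 0.89855, p̂₂ = 688/694 = 0.99135.
Pooled p̂ = (310+688)/(345+694) = 998/1039 = 0.96054.
Pooled SE = √[0.0379038·0.00433947] ≈ 0.012825.
z = (p̂₁ − p̂₂)/SE = (0.89855 − 0.99135)/0.012825 = -0.09280/0.012825 = -7.236.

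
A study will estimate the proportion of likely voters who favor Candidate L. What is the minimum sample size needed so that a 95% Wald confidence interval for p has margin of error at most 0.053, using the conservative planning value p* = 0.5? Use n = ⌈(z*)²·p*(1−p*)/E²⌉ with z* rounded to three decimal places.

n = 342

For 95% confidence, z* = 1.960.
p*(1−p*) = 0.2500.
Required n before rounding: 3.841600 × 0.2500 / 0.053² = 341.901.
⌈341.901⌉ = 342.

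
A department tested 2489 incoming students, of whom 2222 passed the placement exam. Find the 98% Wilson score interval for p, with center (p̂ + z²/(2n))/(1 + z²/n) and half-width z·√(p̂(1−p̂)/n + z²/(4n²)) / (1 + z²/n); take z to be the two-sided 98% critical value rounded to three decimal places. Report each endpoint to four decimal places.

(0.8774, 0.9063)

Here p̂ = 2222/2489 = 0.89273 and z = 2.326 (z² = 5.410276).
Denominator 1 + z²/n = 1 + 5.410276/2489 = 1.002174.
Adjusted center: (0.89273 + z²/(2n))/1.002174 = 0.89188.
Radicand: p̂(1−p̂)/n + z²/(4n²) = 0.000038475 + 0.000000218 = 0.000038693.
Half-width = 2.326·√0.000038693/1.002174 = 0.01444.
CI: 0.89188 ± 0.01444 = (0.8774, 0.9063).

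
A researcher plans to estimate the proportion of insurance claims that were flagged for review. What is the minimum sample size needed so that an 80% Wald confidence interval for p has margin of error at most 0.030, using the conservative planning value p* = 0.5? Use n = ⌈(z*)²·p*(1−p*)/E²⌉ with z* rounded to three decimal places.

n = 457

z* = 1.282 at the 80% level.
p*(1−p*) = 0.50·0.50 = 0.2500.
Required n before rounding: 1.643524 × 0.2500 / 0.030² = 456.534.
⌈456.534⌉ = 457.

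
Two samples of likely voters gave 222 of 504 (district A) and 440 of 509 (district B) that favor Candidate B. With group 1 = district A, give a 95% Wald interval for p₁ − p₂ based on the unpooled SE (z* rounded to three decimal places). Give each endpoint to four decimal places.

(-0.4765, -0.3714)

p̂₁ = 0.44048, p̂₂ = 0.86444, so the observed difference is -0.42396.
SE = √(0.000489002 + 0.000230223) = √0.000719225 = 0.026818.
z* = 1.960 at the 95% level. Margin of error = 0.05256.
So the interval runs from -0.4765 to -0.3714.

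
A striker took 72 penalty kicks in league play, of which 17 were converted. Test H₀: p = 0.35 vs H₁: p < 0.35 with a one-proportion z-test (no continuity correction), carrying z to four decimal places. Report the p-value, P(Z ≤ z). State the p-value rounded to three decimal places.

p̂ = 17/72 = 0.23611.
Under H₀, SE = √(p₀(1−p₀)/n) = √(0.35·0.65/72) = √0.003159722 = 0.056211.
z = (p̂ − p₀)/SE = (17/72 − 0.35)/0.056211 ≈ -2.0261.
From the standard normal, P(Z ≤ z) = 0.021.

p-value = 0.021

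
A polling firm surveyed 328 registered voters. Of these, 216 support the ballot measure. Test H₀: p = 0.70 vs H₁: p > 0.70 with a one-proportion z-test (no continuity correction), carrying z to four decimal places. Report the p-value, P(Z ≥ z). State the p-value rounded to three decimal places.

With x = 216 successes in n = 328, p̂ = 0.65854.
SE₀ = √(0.70·0.30/328) = 0.025303.
z = (p̂ − p₀)/SE = (216/328 − 0.70)/0.025303 ≈ -1.6387.
p-value = P(Z ≥ z) with z = -1.6387 → 0.949.

p-value = 0.949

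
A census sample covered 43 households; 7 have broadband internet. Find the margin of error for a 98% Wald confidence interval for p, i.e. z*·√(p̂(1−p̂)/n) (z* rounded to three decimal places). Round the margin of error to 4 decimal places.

Sample proportion p̂ = 7/43 = 0.16279.
SE(p̂) = √(0.16279·0.83721/43) = 0.056299.
z* = 2.326 at the 98% level.
ME = 2.326·0.056299 = 0.1310.

ME = 0.1310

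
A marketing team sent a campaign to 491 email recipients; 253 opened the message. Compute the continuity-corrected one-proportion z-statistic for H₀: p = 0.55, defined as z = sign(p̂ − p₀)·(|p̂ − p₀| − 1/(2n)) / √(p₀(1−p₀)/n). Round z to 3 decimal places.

p̂ = 253/491 = 0.51527. p̂ − p₀ = -0.034725.
1/(2n) = 0.001018.
Corrected numerator: |-0.034725| − 0.001018 = 0.033707.
SE₀ = √(0.55·0.45/491) = 0.022452.
z = −0.033707/0.022452 = -1.501.

z = -1.501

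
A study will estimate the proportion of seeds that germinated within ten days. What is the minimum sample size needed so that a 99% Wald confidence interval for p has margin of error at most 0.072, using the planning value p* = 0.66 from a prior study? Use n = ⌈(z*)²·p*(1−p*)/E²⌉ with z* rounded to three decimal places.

n = 288

z* = 2.576 at the 99% level.
p*(1−p*) = 0.2244.
Required n before rounding: 6.635776 × 0.2244 / 0.072² = 287.243.
Rounding up, n = 288.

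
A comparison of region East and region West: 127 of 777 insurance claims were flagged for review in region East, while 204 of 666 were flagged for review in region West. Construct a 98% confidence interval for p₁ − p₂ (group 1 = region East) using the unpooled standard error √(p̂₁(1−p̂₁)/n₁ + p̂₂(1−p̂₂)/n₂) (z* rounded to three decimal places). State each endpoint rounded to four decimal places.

(-0.1946, -0.0911)

p̂₁ = 127/777 = 0.16345, p̂₂ = 204/666 = 0.30631; p̂₁ − p̂₂ = -0.14286.
Unpooled SE = √(p̂₁(1−p̂₁)/n₁ + p̂₂(1−p̂₂)/n₂) = √(0.000175976 + 0.000319043) = 0.022249.
z* = 2.326 at the 98% level. Margin = 2.326·0.022249 = 0.05175.
So the interval runs from -0.1946 to -0.0911.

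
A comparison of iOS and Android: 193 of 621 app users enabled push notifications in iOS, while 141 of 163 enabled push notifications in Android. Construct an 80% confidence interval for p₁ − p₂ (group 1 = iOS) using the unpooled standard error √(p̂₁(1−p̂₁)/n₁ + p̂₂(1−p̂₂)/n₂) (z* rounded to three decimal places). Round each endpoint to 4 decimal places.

(-0.5960, -0.5125)

p̂₁ = 0.31079, p̂₂ = 0.86503, so the observed difference is -0.55424.
Unpooled SE = √(p̂₁(1−p̂₁)/n₁ + p̂₂(1−p̂₂)/n₂) = √(0.000344926 + 0.000716274) = 0.032576.
For 80% confidence, z* = 1.282. Margin of error = 0.04176.
CI: -0.55424 ± 0.04176 = (-0.5960, -0.5125).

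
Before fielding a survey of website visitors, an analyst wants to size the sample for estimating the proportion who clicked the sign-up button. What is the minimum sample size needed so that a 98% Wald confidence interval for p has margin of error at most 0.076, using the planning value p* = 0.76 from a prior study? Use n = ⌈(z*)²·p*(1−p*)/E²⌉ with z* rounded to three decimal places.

z* = 2.326 at the 98% level.
p*(1−p*) = 0.76·0.24 = 0.1824.
Required n before rounding: 5.410276 × 0.1824 / 0.076² = 170.851.
Rounding up, n = 171.

n = 171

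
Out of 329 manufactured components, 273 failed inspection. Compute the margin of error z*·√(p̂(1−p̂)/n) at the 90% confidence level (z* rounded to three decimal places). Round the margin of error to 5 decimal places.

ME = 0.03408

Sample proportion p̂ = 273/329 = 0.82979.
SE = √(p̂(1−p̂)/n) = √(0.141240/329) = 0.020720.
The 90% critical value is z* = 1.645.
ME = 1.645·0.020720 = 0.03408.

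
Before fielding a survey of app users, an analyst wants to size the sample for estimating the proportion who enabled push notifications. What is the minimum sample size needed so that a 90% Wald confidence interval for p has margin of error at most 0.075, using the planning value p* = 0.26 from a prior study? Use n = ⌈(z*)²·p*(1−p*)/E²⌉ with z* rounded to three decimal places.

For 90% confidence, z* = 1.645.
p*(1−p*) = 0.26·0.74 = 0.1924.
Required n before rounding: 2.706025 × 0.1924 / 0.075² = 92.558.
⌈92.558⌉ = 93.

n = 93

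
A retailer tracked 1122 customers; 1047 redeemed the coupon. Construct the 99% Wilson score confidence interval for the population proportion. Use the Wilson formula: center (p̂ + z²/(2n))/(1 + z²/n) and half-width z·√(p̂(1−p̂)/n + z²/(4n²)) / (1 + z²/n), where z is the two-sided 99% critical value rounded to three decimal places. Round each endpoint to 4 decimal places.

(0.9113, 0.9499)

Here p̂ = 1047/1122 = 0.93316 and z = 2.576 (z² = 6.635776).
Denominator 1 + z²/n = 1 + 6.635776/1122 = 1.005914.
Center = (0.93316 + 0.002957)/1.005914 = 0.93061.
Radicand: p̂(1−p̂)/n + z²/(4n²) = 0.000055594 + 0.000001318 = 0.000056912.
Half-width = 2.576·√0.000056912/1.005914 = 0.01932.
Interval: 0.93061 ± 0.01932 → (0.9113, 0.9499).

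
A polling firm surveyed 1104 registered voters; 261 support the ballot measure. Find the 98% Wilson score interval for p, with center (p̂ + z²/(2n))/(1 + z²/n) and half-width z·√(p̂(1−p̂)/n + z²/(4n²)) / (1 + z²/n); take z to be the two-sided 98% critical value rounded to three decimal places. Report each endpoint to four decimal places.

p̂ = 261/1104 = 0.23641; z = 2.326, so z² = 5.410276.
1 + z²/n = 1.004901.
Adjusted center: (0.23641 + z²/(2n))/1.004901 = 0.23770.
Radicand: p̂(1−p̂)/n + z²/(4n²) = 0.000163516 + 0.000001110 = 0.000164626.
Half-width = 2.326·√0.000164626/1.004901 = 0.02970.
CI: 0.23770 ± 0.02970 = (0.2080, 0.2674).

(0.2080, 0.2674)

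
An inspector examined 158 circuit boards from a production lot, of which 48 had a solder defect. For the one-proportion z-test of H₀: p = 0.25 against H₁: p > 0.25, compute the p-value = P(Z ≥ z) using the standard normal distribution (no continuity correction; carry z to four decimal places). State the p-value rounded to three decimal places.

Sample proportion p̂ = 48/158 = 0.30380.
SE₀ = √(0.25·0.75/158) = 0.034449.
Test statistic (full precision, shown to 4 dp): z = (48/158 − 0.25)/SE₀ ≈ 1.5617.
From the standard normal, P(Z ≥ z) = 0.059.

p-value = 0.059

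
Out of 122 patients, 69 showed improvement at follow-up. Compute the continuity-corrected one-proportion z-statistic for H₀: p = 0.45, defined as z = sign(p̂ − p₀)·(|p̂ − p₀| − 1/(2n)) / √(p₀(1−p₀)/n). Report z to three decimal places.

z = 2.475

p̂ = 69/122 = 0.56557. p̂ − p₀ = 0.115574.
Continuity correction 1/(2n) = 1/244 = 0.004098.
Corrected numerator: |0.115574| − 0.004098 = 0.111476.
Under H₀, SE = √(p₀(1−p₀)/n) = √(0.45·0.55/122) = √0.002028689 = 0.045041.
z = +0.111476/0.045041 = 2.475.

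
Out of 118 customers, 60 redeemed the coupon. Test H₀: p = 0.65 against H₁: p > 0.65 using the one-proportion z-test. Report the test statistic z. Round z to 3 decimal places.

z = -3.223

The sample proportion is 60/118 = 0.50847.
Null standard error: √(0.65·0.35/118) = √0.001927966 = 0.043909.
z = (0.50847 − 0.65)/0.043909 = -0.14153/0.043909 = -3.223.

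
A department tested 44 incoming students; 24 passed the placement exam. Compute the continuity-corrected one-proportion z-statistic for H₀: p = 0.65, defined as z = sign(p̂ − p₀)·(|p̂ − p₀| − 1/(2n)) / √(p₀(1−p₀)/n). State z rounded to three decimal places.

The sample proportion is 24/44 = 0.54545. p̂ − p₀ = -0.104545.
Continuity correction 1/(2n) = 1/88 = 0.011364.
Corrected numerator: |-0.104545| − 0.011364 = 0.093181.
Under H₀, SE = √(p₀(1−p₀)/n) = √(0.65·0.35/44) = √0.005170455 = 0.071906.
z = −0.093181/0.071906 = -1.296.

z = -1.296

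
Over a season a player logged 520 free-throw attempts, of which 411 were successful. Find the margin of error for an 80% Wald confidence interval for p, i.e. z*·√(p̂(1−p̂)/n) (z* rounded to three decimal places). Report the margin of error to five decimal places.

p̂ = 411/520 = 0.79038.
SE = √(p̂(1−p̂)/n) = √(0.165677/520) = 0.017850.
The 80% critical value is z* = 1.282.
ME = 1.282·0.017850 = 0.02288.

ME = 0.02288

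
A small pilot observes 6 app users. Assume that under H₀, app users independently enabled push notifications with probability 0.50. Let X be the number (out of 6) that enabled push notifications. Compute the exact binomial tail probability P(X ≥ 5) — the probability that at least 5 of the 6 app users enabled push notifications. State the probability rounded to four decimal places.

X ~ Binomial(n=6, p=0.50).
P(X ≥ 5) = C(6,5)·0.50^5·0.50^1 + C(6,6)·0.50^6·0.50^0.
= 0.093750 + 0.015625 = 0.1094.

P = 0.1094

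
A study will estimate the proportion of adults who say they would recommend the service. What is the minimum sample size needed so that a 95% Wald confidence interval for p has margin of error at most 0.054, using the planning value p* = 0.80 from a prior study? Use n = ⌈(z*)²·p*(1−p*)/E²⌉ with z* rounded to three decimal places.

n = 211

z* = 1.960 at the 95% level.
p*(1−p*) = 0.1600.
(z*)²·p*(1−p*)/E² = 3.841600·0.1600/0.002916 = 210.787.
⌈210.787⌉ = 211.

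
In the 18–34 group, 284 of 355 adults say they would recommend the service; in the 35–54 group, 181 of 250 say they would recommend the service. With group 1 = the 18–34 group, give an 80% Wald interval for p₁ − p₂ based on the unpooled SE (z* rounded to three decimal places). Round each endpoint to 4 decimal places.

(0.0307, 0.1213)

p̂₁ = 0.80000, p̂₂ = 0.72400, so the observed difference is 0.07600.
SE = √(0.000450704 + 0.000799296) = √0.001250000 = 0.035355.
For 80% confidence, z* = 1.282. Margin = 1.282·0.035355 = 0.04533.
CI: 0.07600 ± 0.04533 = (0.0307, 0.1213).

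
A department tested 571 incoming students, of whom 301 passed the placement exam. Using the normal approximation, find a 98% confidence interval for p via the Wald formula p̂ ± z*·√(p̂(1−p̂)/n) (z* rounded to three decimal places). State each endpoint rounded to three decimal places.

Sample proportion p̂ = 301/571 = 0.52715.
Standard error of p̂: √(0.249263/571) = √0.000436538 = 0.020893.
For 98% confidence, z* = 2.326.
Margin of error: 2.326 × 0.020893 = 0.04860.
Interval: 0.52715 ± 0.04860 → (0.479, 0.576).

(0.479, 0.576)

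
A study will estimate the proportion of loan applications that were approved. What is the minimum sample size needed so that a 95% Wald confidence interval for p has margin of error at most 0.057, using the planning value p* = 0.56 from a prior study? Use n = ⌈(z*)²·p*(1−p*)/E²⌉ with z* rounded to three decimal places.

n = 292

The 95% critical value is z* = 1.960.
p*(1−p*) = 0.56·0.44 = 0.2464.
Required n before rounding: 3.841600 × 0.2464 / 0.057² = 291.342.
Rounding up, n = 292.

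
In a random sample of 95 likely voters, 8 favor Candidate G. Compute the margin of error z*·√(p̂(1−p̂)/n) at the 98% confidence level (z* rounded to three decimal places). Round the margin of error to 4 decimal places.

ME = 0.0663

With x = 8 successes in n = 95, p̂ = 0.08421.
SE = √(p̂(1−p̂)/n) = √(0.077119/95) = 0.028492.
z* = 2.326 at the 98% level.
Margin of error = z*·SE = 2.326 × 0.028492 = 0.0663.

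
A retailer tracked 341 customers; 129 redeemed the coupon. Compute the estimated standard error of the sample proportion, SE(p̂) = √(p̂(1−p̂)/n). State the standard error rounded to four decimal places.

p̂ = 129/341 = 0.37830.
p̂(1−p̂) = 0.37830·0.62170 = 0.235189.
SE = √(0.235189/341) = 0.0263.

SE = 0.0263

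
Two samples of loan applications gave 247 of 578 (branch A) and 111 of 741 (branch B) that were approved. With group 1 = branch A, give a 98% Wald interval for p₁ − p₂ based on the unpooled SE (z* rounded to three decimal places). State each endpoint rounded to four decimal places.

p̂₁ = 0.42734, p̂₂ = 0.14980, so the observed difference is 0.27754.
SE = √(0.000423391 + 0.000171873) = √0.000595264 = 0.024398.
For 98% confidence, z* = 2.326. Margin of error = 0.05675.
So the interval runs from 0.2208 to 0.3343.

(0.2208, 0.3343)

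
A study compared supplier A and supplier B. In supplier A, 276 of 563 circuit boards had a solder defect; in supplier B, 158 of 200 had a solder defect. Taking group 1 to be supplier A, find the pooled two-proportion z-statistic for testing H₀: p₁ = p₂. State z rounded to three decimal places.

Sample proportions: p̂₁ = 276/563 = 0.49023 and p̂₂ = 158/200 = 0.79000.
Pooling: p̂ = 434/763 = 0.56881.
Pooled SE = √[0.2452656·0.00677620] ≈ 0.040767.
z = (p̂₁ − p̂₂)/SE = (0.49023 − 0.79000)/0.040767 = -0.29977/0.040767 = -7.353.

z = -7.353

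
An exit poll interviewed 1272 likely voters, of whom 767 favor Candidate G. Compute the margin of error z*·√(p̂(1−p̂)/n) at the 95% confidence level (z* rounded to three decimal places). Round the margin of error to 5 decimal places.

ME = 0.02689

The sample proportion is 767/1272 = 0.60299.
SE(p̂) = √(0.60299·0.39701/1272) = 0.013719.
The 95% critical value is z* = 1.960.
Margin of error = z*·SE = 1.960 × 0.013719 = 0.02689.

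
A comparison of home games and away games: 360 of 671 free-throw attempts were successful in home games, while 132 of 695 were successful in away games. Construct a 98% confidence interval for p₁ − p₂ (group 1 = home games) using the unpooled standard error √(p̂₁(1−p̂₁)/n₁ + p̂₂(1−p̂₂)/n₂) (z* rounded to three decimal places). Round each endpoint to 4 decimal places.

(0.2900, 0.4032)

p̂₁ = 0.53651, p̂₂ = 0.18993, so the observed difference is 0.34658.
SE = √(0.000370591 + 0.000221375) = √0.000591966 = 0.024330.
The 98% critical value is z* = 2.326. Margin = 2.326·0.024330 = 0.05659.
Interval: 0.34658 ± 0.05659 → (0.2900, 0.4032).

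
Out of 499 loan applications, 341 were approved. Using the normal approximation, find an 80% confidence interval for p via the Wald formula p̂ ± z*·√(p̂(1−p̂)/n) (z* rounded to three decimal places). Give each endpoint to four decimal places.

(0.6567, 0.7101)

The sample proportion is 341/499 = 0.68337.
SE(p̂) = √(0.68337·0.31663/499) = 0.020824.
z* = 1.282 at the 80% level.
Margin = 1.282·0.020824 = 0.02670.
So the interval runs from 0.6567 to 0.7101.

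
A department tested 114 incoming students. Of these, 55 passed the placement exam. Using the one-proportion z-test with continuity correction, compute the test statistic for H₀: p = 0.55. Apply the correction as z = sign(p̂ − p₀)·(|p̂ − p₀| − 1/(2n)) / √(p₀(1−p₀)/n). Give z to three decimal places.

Sample proportion p̂ = 55/114 = 0.48246. p̂ − p₀ = -0.067544.
1/(2n) = 0.004386.
Corrected numerator: |-0.067544| − 0.004386 = 0.063158.
Under H₀, SE = √(p₀(1−p₀)/n) = √(0.55·0.45/114) = √0.002171053 = 0.046595.
z = (−)0.063158/0.046595 = -1.355.

z = -1.355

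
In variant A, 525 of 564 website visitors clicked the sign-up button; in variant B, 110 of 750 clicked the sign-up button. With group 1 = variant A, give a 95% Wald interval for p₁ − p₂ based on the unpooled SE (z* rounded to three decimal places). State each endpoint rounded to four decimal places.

(0.7513, 0.8170)

p̂₁ = 525/564 = 0.93085, p̂₂ = 110/750 = 0.14667; p̂₁ − p̂₂ = 0.78418.
Unpooled SE = √(p̂₁(1−p̂₁)/n₁ + p̂₂(1−p̂₂)/n₂) = √(0.000114127 + 0.000166874) = 0.016763.
The 95% critical value is z* = 1.960. Margin = 1.960·0.016763 = 0.03286.
CI: 0.78418 ± 0.03286 = (0.7513, 0.8170).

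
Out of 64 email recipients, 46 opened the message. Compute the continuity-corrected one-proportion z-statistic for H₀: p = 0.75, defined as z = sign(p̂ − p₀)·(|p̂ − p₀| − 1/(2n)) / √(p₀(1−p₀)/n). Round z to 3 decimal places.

Sample proportion p̂ = 46/64 = 0.71875. p̂ − p₀ = -0.031250.
Continuity correction 1/(2n) = 1/128 = 0.007812.
Corrected numerator: |-0.031250| − 0.007812 = 0.023438.
Under H₀, SE = √(p₀(1−p₀)/n) = √(0.75·0.25/64) = √0.002929688 = 0.054127.
z = (−)0.023438/0.054127 = -0.433.

z = -0.433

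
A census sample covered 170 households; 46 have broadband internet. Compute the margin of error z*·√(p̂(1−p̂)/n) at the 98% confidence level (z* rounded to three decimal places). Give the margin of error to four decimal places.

The sample proportion is 46/170 = 0.27059.
SE(p̂) = √(0.27059·0.72941/170) = 0.034073.
For 98% confidence, z* = 2.326.
Margin of error = z*·SE = 2.326 × 0.034073 = 0.0793.

ME = 0.0793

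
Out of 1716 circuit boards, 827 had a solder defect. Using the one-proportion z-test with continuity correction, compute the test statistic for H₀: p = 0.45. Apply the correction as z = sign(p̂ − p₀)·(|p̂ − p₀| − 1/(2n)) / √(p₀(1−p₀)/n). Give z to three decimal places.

z = 2.635

The sample proportion is 827/1716 = 0.48193. p̂ − p₀ = 0.031935.
Continuity correction 1/(2n) = 1/3432 = 0.000291.
Corrected numerator: |0.031935| − 0.000291 = 0.031644.
Under H₀, SE = √(p₀(1−p₀)/n) = √(0.45·0.55/1716) = √0.000144231 = 0.012010.
z = (+)0.031644/0.012010 = 2.635.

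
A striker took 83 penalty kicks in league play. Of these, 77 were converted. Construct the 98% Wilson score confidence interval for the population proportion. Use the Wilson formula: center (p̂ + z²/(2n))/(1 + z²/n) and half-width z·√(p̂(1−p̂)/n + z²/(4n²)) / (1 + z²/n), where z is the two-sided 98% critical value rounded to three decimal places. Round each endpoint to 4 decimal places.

(0.8323, 0.9707)

Here p̂ = 77/83 = 0.92771 and z = 2.326 (z² = 5.410276).
1 + z²/n = 1.065184.
Center = (0.92771 + 0.032592)/1.065184 = 0.90154.
Radicand: p̂(1−p̂)/n + z²/(4n²) = 0.000807993 + 0.000196337 = 0.001004330.
Half-width = z·√(radicand)/denom = 2.326·0.031691/1.065184 = 0.06920.
Interval: 0.90154 ± 0.06920 → (0.8323, 0.9707).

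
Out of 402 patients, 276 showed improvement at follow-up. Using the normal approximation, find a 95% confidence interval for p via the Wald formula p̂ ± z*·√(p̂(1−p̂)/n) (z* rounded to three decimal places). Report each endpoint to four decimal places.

The sample proportion is 276/402 = 0.68657.
Standard error of p̂: √(0.215193/402) = √0.000535305 = 0.023137.
For 95% confidence, z* = 1.960.
Margin of error: 1.960 × 0.023137 = 0.04535.
Interval: 0.68657 ± 0.04535 → (0.6412, 0.7319).

(0.6412, 0.7319)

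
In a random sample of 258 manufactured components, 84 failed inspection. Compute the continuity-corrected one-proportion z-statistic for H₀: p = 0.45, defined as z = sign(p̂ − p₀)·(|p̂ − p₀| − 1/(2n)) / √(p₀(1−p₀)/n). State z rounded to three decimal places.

z = -3.954

Sample proportion p̂ = 84/258 = 0.32558. p̂ − p₀ = -0.124419.
Continuity correction 1/(2n) = 1/516 = 0.001938.
Corrected numerator: |-0.124419| − 0.001938 = 0.122481.
Null standard error: √(0.45·0.55/258) = √0.000959302 = 0.030973.
z = (−)0.122481/0.030973 = -3.954.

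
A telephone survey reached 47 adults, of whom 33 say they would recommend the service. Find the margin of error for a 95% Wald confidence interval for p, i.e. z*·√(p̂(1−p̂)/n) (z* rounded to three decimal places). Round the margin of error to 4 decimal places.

p̂ = 33/47 = 0.70213.
SE(p̂) = √(0.70213·0.29787/47) = 0.066707.
For 95% confidence, z* = 1.960.
Margin of error = z*·SE = 1.960 × 0.066707 = 0.1307.

ME = 0.1307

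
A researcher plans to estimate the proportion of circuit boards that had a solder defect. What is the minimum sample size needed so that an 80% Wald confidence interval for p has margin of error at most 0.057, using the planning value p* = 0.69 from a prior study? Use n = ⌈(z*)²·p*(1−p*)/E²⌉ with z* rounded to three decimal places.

n = 109

z* = 1.282 at the 80% level.
p*(1−p*) = 0.2139.
(z*)²·p*(1−p*)/E² = 1.643524·0.2139/0.003249 = 108.202.
Rounding up, n = 109.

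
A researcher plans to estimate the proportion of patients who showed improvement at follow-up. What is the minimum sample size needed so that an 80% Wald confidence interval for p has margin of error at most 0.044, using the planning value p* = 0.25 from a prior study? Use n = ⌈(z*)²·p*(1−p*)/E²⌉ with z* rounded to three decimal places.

n = 160

For 80% confidence, z* = 1.282.
p*(1−p*) = 0.25·0.75 = 0.1875.
(z*)²·p*(1−p*)/E² = 1.643524·0.1875/0.001936 = 159.174.
⌈159.174⌉ = 160.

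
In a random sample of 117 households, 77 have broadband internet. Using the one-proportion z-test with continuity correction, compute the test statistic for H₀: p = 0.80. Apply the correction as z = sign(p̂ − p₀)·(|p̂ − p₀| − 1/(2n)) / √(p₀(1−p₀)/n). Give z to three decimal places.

With x = 77 successes in n = 117, p̂ = 0.65812. p̂ − p₀ = -0.141880.
Continuity correction 1/(2n) = 1/234 = 0.004274.
Corrected numerator: |-0.141880| − 0.004274 = 0.137606.
Under H₀, SE = √(p₀(1−p₀)/n) = √(0.80·0.20/117) = √0.001367521 = 0.036980.
z = (−)0.137606/0.036980 = -3.721.

z = -3.721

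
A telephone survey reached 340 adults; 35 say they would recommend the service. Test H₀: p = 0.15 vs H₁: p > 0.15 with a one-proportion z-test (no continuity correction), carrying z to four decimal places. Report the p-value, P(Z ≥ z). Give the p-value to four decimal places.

p-value = 0.9925

The sample proportion is 35/340 = 0.10294.
Under H₀, SE = √(p₀(1−p₀)/n) = √(0.15·0.85/340) = √0.000375000 = 0.019365.
Test statistic (full precision, shown to 4 dp): z = (35/340 − 0.15)/SE₀ ≈ -2.4301.
From the standard normal, P(Z ≥ z) = 0.9925.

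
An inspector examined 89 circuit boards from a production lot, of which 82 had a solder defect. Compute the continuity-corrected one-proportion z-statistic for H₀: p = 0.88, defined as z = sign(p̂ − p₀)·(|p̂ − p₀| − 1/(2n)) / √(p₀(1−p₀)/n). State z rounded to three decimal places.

z = 1.037

With x = 82 successes in n = 89, p̂ = 0.92135. p̂ − p₀ = 0.041348.
Continuity correction 1/(2n) = 1/178 = 0.005618.
Corrected numerator: |0.041348| − 0.005618 = 0.035730.
Null standard error: √(0.88·0.12/89) = √0.001186517 = 0.034446.
z = (+)0.035730/0.034446 = 1.037.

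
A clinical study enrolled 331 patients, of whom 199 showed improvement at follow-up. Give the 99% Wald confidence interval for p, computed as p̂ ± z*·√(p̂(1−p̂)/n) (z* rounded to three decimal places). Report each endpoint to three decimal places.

(0.532, 0.671)

With x = 199 successes in n = 331, p̂ = 0.60121.
Standard error of p̂: √(0.239757/331) = √0.000724341 = 0.026914.
For 99% confidence, z* = 2.576.
Margin = 2.576·0.026914 = 0.06933.
CI: 0.60121 ± 0.06933 = (0.532, 0.671).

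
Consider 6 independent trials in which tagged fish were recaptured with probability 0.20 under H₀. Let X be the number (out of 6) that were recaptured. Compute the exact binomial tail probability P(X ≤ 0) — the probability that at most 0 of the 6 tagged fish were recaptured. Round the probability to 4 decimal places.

P = 0.2621

X ~ Binomial(n=6, p=0.20).
P(X ≤ 0) = C(6,0)·0.20^0·0.80^6.
= 0.262144 = 0.2621.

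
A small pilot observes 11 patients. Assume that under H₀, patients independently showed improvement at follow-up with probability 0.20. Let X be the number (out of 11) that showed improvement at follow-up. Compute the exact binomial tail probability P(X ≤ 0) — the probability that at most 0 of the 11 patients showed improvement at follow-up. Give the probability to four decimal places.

P = 0.0859

X is binomial with n = 11 and p = 0.20.
P(X ≤ 0) = C(11,0)·0.20^0·0.80^11.
= 0.085899 = 0.0859.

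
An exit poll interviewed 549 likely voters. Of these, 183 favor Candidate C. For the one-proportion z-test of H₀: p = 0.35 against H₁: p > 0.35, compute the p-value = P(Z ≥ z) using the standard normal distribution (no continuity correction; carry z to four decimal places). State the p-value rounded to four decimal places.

p-value = 0.7935

p̂ = 183/549 = 0.33333.
Null standard error: √(0.35·0.65/549) = √0.000414390 = 0.020357.
Test statistic (full precision, shown to 4 dp): z = (183/549 − 0.35)/SE₀ ≈ -0.8187.
From the standard normal, P(Z ≥ z) = 0.7935.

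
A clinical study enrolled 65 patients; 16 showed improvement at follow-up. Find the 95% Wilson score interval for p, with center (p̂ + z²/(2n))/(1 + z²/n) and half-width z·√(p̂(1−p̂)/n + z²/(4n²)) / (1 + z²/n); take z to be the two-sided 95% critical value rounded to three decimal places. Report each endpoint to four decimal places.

Here p̂ = 16/65 = 0.24615 and z = 1.960 (z² = 3.841600).
Denominator 1 + z²/n = 1 + 3.841600/65 = 1.059102.
Center = (0.24615 + 0.029551)/1.059102 = 0.26032.
Radicand: p̂(1−p̂)/n + z²/(4n²) = 0.002854802 + 0.000227314 = 0.003082116.
Half-width = 1.960·√0.003082116/1.059102 = 0.10274.
Interval: 0.26032 ± 0.10274 → (0.1576, 0.3631).

(0.1576, 0.3631)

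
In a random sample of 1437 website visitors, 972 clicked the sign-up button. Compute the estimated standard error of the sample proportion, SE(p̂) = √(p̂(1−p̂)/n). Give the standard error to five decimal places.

SE = 0.01234

With x = 972 successes in n = 1437, p̂ = 0.67641.
p̂(1−p̂) = 0.218880.
Dividing by n and taking the root: √0.000152317 = 0.01234.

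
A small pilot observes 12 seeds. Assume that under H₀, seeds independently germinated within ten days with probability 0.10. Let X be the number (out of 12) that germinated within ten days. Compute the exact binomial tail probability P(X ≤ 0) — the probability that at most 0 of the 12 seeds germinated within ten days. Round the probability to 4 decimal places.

P = 0.2824

X ~ Binomial(n=12, p=0.10).
P(X ≤ 0) = C(12,0)·0.10^0·0.90^12.
= 0.282430 = 0.2824.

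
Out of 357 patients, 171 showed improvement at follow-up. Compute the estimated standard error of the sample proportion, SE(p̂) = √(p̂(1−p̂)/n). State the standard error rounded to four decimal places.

SE = 0.0264

p̂ = 171/357 = 0.47899.
p̂(1−p̂) = 0.249559.
Dividing by n and taking the root: √0.000699045 = 0.0264.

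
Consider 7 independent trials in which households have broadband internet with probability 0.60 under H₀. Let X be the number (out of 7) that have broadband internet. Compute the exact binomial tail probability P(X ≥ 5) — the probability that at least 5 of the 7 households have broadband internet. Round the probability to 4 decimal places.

P = 0.4199

X ~ Binomial(n=7, p=0.60).
P(X ≥ 5) = C(7,5)·0.60^5·0.40^2 + C(7,6)·0.60^6·0.40^1 + C(7,7)·0.60^7·0.40^0.
= 0.261274 + 0.130637 + 0.027994 = 0.4199.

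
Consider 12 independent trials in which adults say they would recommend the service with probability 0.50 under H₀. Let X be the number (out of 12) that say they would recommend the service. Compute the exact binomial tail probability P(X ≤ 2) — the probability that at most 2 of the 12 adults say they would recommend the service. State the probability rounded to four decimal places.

X ~ Binomial(n=12, p=0.50).
P(X ≤ 2) = C(12,0)·0.50^0·0.50^12 + C(12,1)·0.50^1·0.50^11 + C(12,2)·0.50^2·0.50^10.
= 0.000244 + 0.002930 + 0.016113 = 0.0193.

P = 0.0193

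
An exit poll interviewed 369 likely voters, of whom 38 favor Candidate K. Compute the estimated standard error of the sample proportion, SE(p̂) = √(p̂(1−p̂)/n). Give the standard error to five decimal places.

Sample proportion p̂ = 38/369 = 0.10298.
p̂(1−p̂) = 0.10298·0.89702 = 0.092375.
SE = √(0.092375/369) = √0.000250339 = 0.01582.

SE = 0.01582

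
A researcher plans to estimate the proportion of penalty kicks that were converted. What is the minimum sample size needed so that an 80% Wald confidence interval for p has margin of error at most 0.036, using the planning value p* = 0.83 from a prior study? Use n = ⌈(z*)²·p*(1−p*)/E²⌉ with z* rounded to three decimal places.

n = 179

The 80% critical value is z* = 1.282.
p*(1−p*) = 0.83·0.17 = 0.1411.
(z*)²·p*(1−p*)/E² = 1.643524·0.1411/0.001296 = 178.936.
Rounding up, n = 179.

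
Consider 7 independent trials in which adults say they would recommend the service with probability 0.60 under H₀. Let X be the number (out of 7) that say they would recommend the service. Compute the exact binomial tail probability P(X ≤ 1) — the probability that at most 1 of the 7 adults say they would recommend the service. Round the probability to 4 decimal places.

X ~ Binomial(n=7, p=0.60).
P(X ≤ 1) = C(7,0)·0.60^0·0.40^7 + C(7,1)·0.60^1·0.40^6.
= 0.001638 + 0.017203 = 0.0188.

P = 0.0188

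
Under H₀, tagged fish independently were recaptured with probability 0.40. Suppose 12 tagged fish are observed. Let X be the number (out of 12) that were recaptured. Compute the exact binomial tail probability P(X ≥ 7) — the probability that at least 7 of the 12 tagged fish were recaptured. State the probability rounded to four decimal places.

X ~ Binomial(n=12, p=0.40).
P(X ≥ 7) = Σ_{j=7}^{12} C(12,j)·0.40^j·0.60^{12−j}.
= 0.100902 + 0.042043 + 0.012457 + 0.002491 + 0.000302 + 0.000017 = 0.1582.

P = 0.1582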